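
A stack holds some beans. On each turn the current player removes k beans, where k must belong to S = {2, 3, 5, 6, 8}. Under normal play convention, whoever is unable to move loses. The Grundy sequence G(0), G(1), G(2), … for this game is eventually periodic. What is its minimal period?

10

n :  0  1  2  3  4  5  6  7  8  9 10 11 12 13 14 15 16 17 18 19 20 21
G :  0  0  1  1  2  2  3  3  4  4  0  0  1  1  2  2  3  3  4  4  0  0
G(n+10) = G(n) holds for n = 0,…,7 (a full window of length max(S) = 8), so the sequence is purely periodic with period 10.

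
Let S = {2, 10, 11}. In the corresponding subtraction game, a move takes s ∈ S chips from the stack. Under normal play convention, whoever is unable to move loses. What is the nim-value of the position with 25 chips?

0

G(0) = 0
G(1) = mex{} = 0
G(2) = mex{0} = 1
G(3) = mex{0} = 1
G(4) = mex{1} = 0
G(5) = mex{1} = 0
G(6) = mex{0} = 1
G(7) = mex{0} = 1
G(8) = mex{1} = 0
G(9) = mex{1} = 0
G(10) = mex{0,0} = 1
G(11) = mex{0,0,0} = 1
G(12) = mex{1,1,0} = 2
G(13) = mex{1,1,1} = 0
G(14) = mex{2,0,1} = 3
G(15) = mex{0,0,0} = 1
G(16) = mex{3,1,0} = 2
G(17) = mex{1,1,1} = 0
G(18) = mex{2,0,1} = 3
G(19) = mex{0,0,0} = 1
G(20) = mex{3,1,0} = 2
G(21) = mex{1,1,1} = 0
G(22) = mex{2,2,1} = 0
G(23) = mex{0,0,2} = 1
G(24) = mex{0,3,0} = 1
G(25) = mex{1,1,3} = 0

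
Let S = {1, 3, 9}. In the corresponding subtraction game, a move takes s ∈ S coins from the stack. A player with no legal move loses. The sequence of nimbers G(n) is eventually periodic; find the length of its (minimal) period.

G(0) = 0
G(1) = mex{0} = 1
G(2) = mex{1} = 0
G(3) = mex{0,0} = 1
G(4) = mex{1,1} = 0
G(5) = mex{0,0} = 1
G(6) = mex{1,1} = 0
G(7) = mex{0,0} = 1
G(8) = mex{1,1} = 0
G(9) = mex{0,0,0} = 1
G(10) = mex{1,1,1} = 0
G(11) = mex{0,0,0} = 1
G(12) = mex{1,1,1} = 0
G(13) = mex{0,0,0} = 1
G(14) = mex{1,1,1} = 0
G(n+2) = G(n) holds for n = 0,…,8 (a full window of length max(S) = 9), so the sequence is purely periodic with period 2.

2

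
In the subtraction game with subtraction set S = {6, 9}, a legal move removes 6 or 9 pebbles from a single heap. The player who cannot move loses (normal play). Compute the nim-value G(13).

G(0) = 0
G(1) = mex{} = 0
G(2) = mex{} = 0
G(3) = mex{} = 0
G(4) = mex{} = 0
G(5) = mex{} = 0
G(6) = mex{0} = 1
G(7) = mex{0} = 1
G(8) = mex{0} = 1
G(9) = mex{0,0} = 1
G(10) = mex{0,0} = 1
G(11) = mex{0,0} = 1
G(12) = mex{1,0} = 2
G(13) = mex{1,0} = 2

2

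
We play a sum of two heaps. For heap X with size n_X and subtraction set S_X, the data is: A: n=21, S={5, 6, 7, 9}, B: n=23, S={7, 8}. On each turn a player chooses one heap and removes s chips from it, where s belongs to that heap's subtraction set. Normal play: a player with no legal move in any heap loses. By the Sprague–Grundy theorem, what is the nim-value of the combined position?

0

Heap A, S = {5, 6, 7, 9}:
n :  0  1  2  3  4  5  6  7  8  9 10 11 12 13 14 15 16 17 18 19 20 21
G :  0  0  0  0  0  1  1  1  1  1  2  2  2  2  0  0  0  0  0  1  1  1
G_A(21) = 1.
Heap B, S = {7, 8}:
n :  0  1  2  3  4  5  6  7  8  9 10 11 12 13 14 15 16 17 18 19 20 21 22 23
G :  0  0  0  0  0  0  0  1  1  1  1  1  1  1  2  0  0  0  0  0  0  0  1  1
G_B(23) = 1.
Combined Grundy value = 1 ⊕ 1 = 0.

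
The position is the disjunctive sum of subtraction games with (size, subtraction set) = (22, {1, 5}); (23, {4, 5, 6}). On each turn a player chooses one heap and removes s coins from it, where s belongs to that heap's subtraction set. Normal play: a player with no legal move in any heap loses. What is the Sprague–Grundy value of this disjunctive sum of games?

0

Heap A, S = {1, 5}:
G(0) = 0
G(1) = mex{0} = 1
G(2) = mex{1} = 0
G(3) = mex{0} = 1
G(4) = mex{1} = 0
G(5) = mex{0,0} = 1
G(6) = mex{1,1} = 0
G(7) = mex{0,0} = 1
G(8) = mex{1,1} = 0
G(9) = mex{0,0} = 1
G(10) = mex{1,1} = 0
G(11) = mex{0,0} = 1
G(12) = mex{1,1} = 0
G(13) = mex{0,0} = 1
G(14) = mex{1,1} = 0
G(15) = mex{0,0} = 1
G(16) = mex{1,1} = 0
G(17) = mex{0,0} = 1
G(18) = mex{1,1} = 0
G(19) = mex{0,0} = 1
G(20) = mex{1,1} = 0
G(21) = mex{0,0} = 1
G(22) = mex{1,1} = 0
G_A(22) = 0.
Heap B, S = {4, 5, 6}:
G(0) = 0
G(1) = mex{} = 0
G(2) = mex{} = 0
G(3) = mex{} = 0
G(4) = mex{0} = 1
G(5) = mex{0,0} = 1
G(6) = mex{0,0,0} = 1
G(7) = mex{0,0,0} = 1
G(8) = mex{1,0,0} = 2
G(9) = mex{1,1,0} = 2
G(10) = mex{1,1,1} = 0
G(11) = mex{1,1,1} = 0
G(12) = mex{2,1,1} = 0
G(13) = mex{2,2,1} = 0
G(14) = mex{0,2,2} = 1
G(15) = mex{0,0,2} = 1
G(16) = mex{0,0,0} = 1
G(17) = mex{0,0,0} = 1
G(18) = mex{1,0,0} = 2
G(19) = mex{1,1,0} = 2
G(20) = mex{1,1,1} = 0
G(21) = mex{1,1,1} = 0
G(22) = mex{2,1,1} = 0
G(23) = mex{2,2,1} = 0
G_B(23) = 0.
Combined Grundy value = 0 ⊕ 0 = 0.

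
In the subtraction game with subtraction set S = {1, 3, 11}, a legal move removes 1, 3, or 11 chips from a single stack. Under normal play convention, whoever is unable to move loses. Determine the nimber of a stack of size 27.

1

G(0) = 0
G(1) = mex{0} = 1
G(2) = mex{1} = 0
G(3) = mex{0,0} = 1
G(4) = mex{1,1} = 0
G(5) = mex{0,0} = 1
G(6) = mex{1,1} = 0
G(7) = mex{0,0} = 1
G(8) = mex{1,1} = 0
G(9) = mex{0,0} = 1
G(10) = mex{1,1} = 0
G(11) = mex{0,0,0} = 1
G(12) = mex{1,1,1} = 0
G(13) = mex{0,0,0} = 1
G(14) = mex{1,1,1} = 0
G(15) = mex{0,0,0} = 1
G(16) = mex{1,1,1} = 0
G(17) = mex{0,0,0} = 1
G(18) = mex{1,1,1} = 0
G(19) = mex{0,0,0} = 1
G(20) = mex{1,1,1} = 0
G(21) = mex{0,0,0} = 1
G(22) = mex{1,1,1} = 0
G(23) = mex{0,0,0} = 1
G(24) = mex{1,1,1} = 0
G(25) = mex{0,0,0} = 1
G(26) = mex{1,1,1} = 0
G(27) = mex{0,0,0} = 1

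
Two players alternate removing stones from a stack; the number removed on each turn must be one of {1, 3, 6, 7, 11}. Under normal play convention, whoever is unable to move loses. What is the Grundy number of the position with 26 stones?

n :  0  1  2  3  4  5  6  7  8  9 10 11 12 13 14 15 16 17 18 19 20 21 22 23 24 25 26
G :  0  1  0  1  0  1  2  3  2  3  2  3  0  1  0  1  0  1  2  3  2  3  2  3  0  1  0

0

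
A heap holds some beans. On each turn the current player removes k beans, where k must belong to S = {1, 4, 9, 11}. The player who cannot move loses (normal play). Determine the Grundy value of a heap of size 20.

G(0) = 0
G(1) = mex{0} = 1
G(2) = mex{1} = 0
G(3) = mex{0} = 1
G(4) = mex{1,0} = 2
G(5) = mex{2,1} = 0
G(6) = mex{0,0} = 1
G(7) = mex{1,1} = 0
G(8) = mex{0,2} = 1
G(9) = mex{1,0,0} = 2
G(10) = mex{2,1,1} = 0
G(11) = mex{0,0,0,0} = 1
G(12) = mex{1,1,1,1} = 0
G(13) = mex{0,2,2,0} = 1
G(14) = mex{1,0,0,1} = 2
G(15) = mex{2,1,1,2} = 0
G(16) = mex{0,0,0,0} = 1
G(17) = mex{1,1,1,1} = 0
G(18) = mex{0,2,2,0} = 1
G(19) = mex{1,0,0,1} = 2
G(20) = mex{2,1,1,2} = 0

0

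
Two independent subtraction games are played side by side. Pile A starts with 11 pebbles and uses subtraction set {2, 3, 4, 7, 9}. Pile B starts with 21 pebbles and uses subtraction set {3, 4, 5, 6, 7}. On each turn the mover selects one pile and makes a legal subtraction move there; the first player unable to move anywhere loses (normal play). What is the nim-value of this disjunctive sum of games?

0

Pile A, S = {2, 3, 4, 7, 9}:
G(0) = 0
G(1) = mex{} = 0
G(2) = mex{0} = 1
G(3) = mex{0,0} = 1
G(4) = mex{1,0,0} = 2
G(5) = mex{1,1,0} = 2
G(6) = mex{2,1,1} = 0
G(7) = mex{2,2,1,0} = 3
G(8) = mex{0,2,2,0} = 1
G(9) = mex{3,0,2,1,0} = 4
G(10) = mex{1,3,0,1,0} = 2
G(11) = mex{4,1,3,2,1} = 0
G_A(11) = 0.
Pile B, S = {3, 4, 5, 6, 7}:
G(0) = 0
G(1) = mex{} = 0
G(2) = mex{} = 0
G(3) = mex{0} = 1
G(4) = mex{0,0} = 1
G(5) = mex{0,0,0} = 1
G(6) = mex{1,0,0,0} = 2
G(7) = mex{1,1,0,0,0} = 2
G(8) = mex{1,1,1,0,0} = 2
G(9) = mex{2,1,1,1,0} = 3
G(10) = mex{2,2,1,1,1} = 0
G(11) = mex{2,2,2,1,1} = 0
G(12) = mex{3,2,2,2,1} = 0
G(13) = mex{0,3,2,2,2} = 1
G(14) = mex{0,0,3,2,2} = 1
G(15) = mex{0,0,0,3,2} = 1
G(16) = mex{1,0,0,0,3} = 2
G(17) = mex{1,1,0,0,0} = 2
G(18) = mex{1,1,1,0,0} = 2
G(19) = mex{2,1,1,1,0} = 3
G(20) = mex{2,2,1,1,1} = 0
G(21) = mex{2,2,2,1,1} = 0
G_B(21) = 0.
Combined Grundy value = 0 ⊕ 0 = 0.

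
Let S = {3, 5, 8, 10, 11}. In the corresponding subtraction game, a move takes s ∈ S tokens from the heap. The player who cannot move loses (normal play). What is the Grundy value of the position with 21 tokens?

G(0) = 0
G(1) = mex{} = 0
G(2) = mex{} = 0
G(3) = mex{0} = 1
G(4) = mex{0} = 1
G(5) = mex{0,0} = 1
G(6) = mex{1,0} = 2
G(7) = mex{1,0} = 2
G(8) = mex{1,1,0} = 2
G(9) = mex{2,1,0} = 3
G(10) = mex{2,1,0,0} = 3
G(11) = mex{2,2,1,0,0} = 3
G(12) = mex{3,2,1,0,0} = 4
G(13) = mex{3,2,1,1,0} = 4
G(14) = mex{3,3,2,1,1} = 0
G(15) = mex{4,3,2,1,1} = 0
G(16) = mex{4,3,2,2,1} = 0
G(17) = mex{0,4,3,2,2} = 1
G(18) = mex{0,4,3,2,2} = 1
G(19) = mex{0,0,3,3,2} = 1
G(20) = mex{1,0,4,3,3} = 2
G(21) = mex{1,0,4,3,3} = 2

2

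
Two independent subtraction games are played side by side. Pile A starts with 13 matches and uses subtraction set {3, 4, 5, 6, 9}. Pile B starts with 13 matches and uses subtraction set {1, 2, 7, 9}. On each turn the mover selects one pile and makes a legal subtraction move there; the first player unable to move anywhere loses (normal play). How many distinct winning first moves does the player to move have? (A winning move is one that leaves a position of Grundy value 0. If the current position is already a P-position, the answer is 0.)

Pile A, S = {3, 4, 5, 6, 9}:
G(0) = 0
G(1) = mex{} = 0
G(2) = mex{} = 0
G(3) = mex{0} = 1
G(4) = mex{0,0} = 1
G(5) = mex{0,0,0} = 1
G(6) = mex{1,0,0,0} = 2
G(7) = mex{1,1,0,0} = 2
G(8) = mex{1,1,1,0} = 2
G(9) = mex{2,1,1,1,0} = 3
G(10) = mex{2,2,1,1,0} = 3
G(11) = mex{2,2,2,1,0} = 3
G(12) = mex{3,2,2,2,1} = 0
G(13) = mex{3,3,2,2,1} = 0
G_A(13) = 0.
Pile B, S = {1, 2, 7, 9}:
G(0) = 0
G(1) = mex{0} = 1
G(2) = mex{1,0} = 2
G(3) = mex{2,1} = 0
G(4) = mex{0,2} = 1
G(5) = mex{1,0} = 2
G(6) = mex{2,1} = 0
G(7) = mex{0,2,0} = 1
G(8) = mex{1,0,1} = 2
G(9) = mex{2,1,2,0} = 3
G(10) = mex{3,2,0,1} = 4
G(11) = mex{4,3,1,2} = 0
G(12) = mex{0,4,2,0} = 1
G(13) = mex{1,0,0,1} = 2
G_B(13) = 2.
Combined Grundy value = 0 ⊕ 2 = 2.
A winning move leaves total XOR = 0, i.e. changes one component's Grundy value g to g ⊕ X where X is the current total.
Pile A: need g' = 0⊕2 = 2. Options: 13−3→G=3, 13−4→G=3, 13−5→G=2, 13−6→G=2, 13−9→G=1. Hits: 2.
Pile B: need g' = 2⊕2 = 0. Options: 13−1→G=1, 13−2→G=0, 13−7→G=0, 13−9→G=1. Hits: 2.

4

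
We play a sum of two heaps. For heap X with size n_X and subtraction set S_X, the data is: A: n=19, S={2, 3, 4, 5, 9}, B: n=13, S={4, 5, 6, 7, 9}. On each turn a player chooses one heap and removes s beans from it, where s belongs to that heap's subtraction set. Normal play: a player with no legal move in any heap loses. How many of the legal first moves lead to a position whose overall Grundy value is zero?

4

Heap A, S = {2, 3, 4, 5, 9}:
n :  0  1  2  3  4  5  6  7  8  9 10 11 12 13 14 15 16 17 18 19
G :  0  0  1  1  2  2  3  0  0  1  1  2  2  3  0  0  1  1  2  2
G_A(19) = 2.
Heap B, S = {4, 5, 6, 7, 9}:
G(0) = 0
G(1) = mex{} = 0
G(2) = mex{} = 0
G(3) = mex{} = 0
G(4) = mex{0} = 1
G(5) = mex{0,0} = 1
G(6) = mex{0,0,0} = 1
G(7) = mex{0,0,0,0} = 1
G(8) = mex{1,0,0,0} = 2
G(9) = mex{1,1,0,0,0} = 2
G(10) = mex{1,1,1,0,0} = 2
G(11) = mex{1,1,1,1,0} = 2
G(12) = mex{2,1,1,1,0} = 3
G(13) = mex{2,2,1,1,1} = 0
G_B(13) = 0.
Combined Grundy value = 2 ⊕ 0 = 2.
A winning move leaves total XOR = 0, i.e. changes one component's Grundy value g to g ⊕ X where X is the current total.
Heap A: need g' = 2⊕2 = 0. Options: 19−2→G=1, 19−3→G=1, 19−4→G=0, 19−5→G=0, 19−9→G=1. Hits: 2.
Heap B: need g' = 0⊕2 = 2. Options: 13−4→G=2, 13−5→G=2, 13−6→G=1, 13−7→G=1, 13−9→G=1. Hits: 2.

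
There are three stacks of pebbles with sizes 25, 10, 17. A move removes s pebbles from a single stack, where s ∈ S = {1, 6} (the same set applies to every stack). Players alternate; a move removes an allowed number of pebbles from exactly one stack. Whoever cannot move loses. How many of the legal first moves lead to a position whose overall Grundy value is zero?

All stacks use S = {1, 6}:
n :  0  1  2  3  4  5  6  7  8  9 10 11 12 13 14 15 16 17 18 19 20 21 22 23 24 25
G :  0  1  0  1  0  1  2  0  1  0  1  0  1  2  0  1  0  1  0  1  2  0  1  0  1  0
Stack A: G(25) = 0.
Stack B: G(10) = 1.
Stack C: G(17) = 1.
Combined Grundy value = 0 ⊕ 1 ⊕ 1 = 0.
A winning move leaves total XOR = 0, i.e. changes one component's Grundy value g to g ⊕ X where X is the current total.
Stack A: target g' = 0⊕0 = 0, but every legal move changes the Grundy value (mex property), so 0 moves.
Stack B: target g' = 1⊕0 = 1, but every legal move changes the Grundy value (mex property), so 0 moves.
Stack C: target g' = 1⊕0 = 1, but every legal move changes the Grundy value (mex property), so 0 moves.

0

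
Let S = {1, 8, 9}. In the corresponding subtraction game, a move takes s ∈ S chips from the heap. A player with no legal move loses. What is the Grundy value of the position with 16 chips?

n :  0  1  2  3  4  5  6  7  8  9 10 11 12 13 14 15 16
G :  0  1  0  1  0  1  0  1  2  3  2  3  2  3  2  3  0

0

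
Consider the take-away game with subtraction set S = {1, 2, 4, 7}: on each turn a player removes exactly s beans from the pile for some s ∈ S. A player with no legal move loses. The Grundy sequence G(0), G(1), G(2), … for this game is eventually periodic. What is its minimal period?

G(0) = 0
G(1) = mex{0} = 1
G(2) = mex{1,0} = 2
G(3) = mex{2,1} = 0
G(4) = mex{0,2,0} = 1
G(5) = mex{1,0,1} = 2
G(6) = mex{2,1,2} = 0
G(7) = mex{0,2,0,0} = 1
G(8) = mex{1,0,1,1} = 2
G(9) = mex{2,1,2,2} = 0
G(10) = mex{0,2,0,0} = 1
G(11) = mex{1,0,1,1} = 2
G(12) = mex{2,1,2,2} = 0
G(13) = mex{0,2,0,0} = 1
G(14) = mex{1,0,1,1} = 2
G(n+3) = G(n) holds for n = 0,…,6 (a full window of length max(S) = 7), so the sequence is purely periodic with period 3.

3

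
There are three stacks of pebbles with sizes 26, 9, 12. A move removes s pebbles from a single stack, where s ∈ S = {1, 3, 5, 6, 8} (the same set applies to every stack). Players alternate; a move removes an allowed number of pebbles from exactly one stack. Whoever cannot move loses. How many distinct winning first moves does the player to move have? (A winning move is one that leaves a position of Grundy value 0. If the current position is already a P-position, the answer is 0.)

All stacks use S = {1, 3, 5, 6, 8}:
n :  0  1  2  3  4  5  6  7  8  9 10 11 12 13 14 15 16 17 18 19 20 21 22 23 24 25 26
G :  0  1  0  1  0  1  2  3  2  3  2  0  1  0  1  0  1  2  3  2  3  2  0  1  0  1  0
Stack A: G(26) = 0.
Stack B: G(9) = 3.
Stack C: G(12) = 1.
Combined Grundy value = 0 ⊕ 3 ⊕ 1 = 2.
A winning move leaves total XOR = 0, i.e. changes one component's Grundy value g to g ⊕ X where X is the current total.
Stack A: need g' = 0⊕2 = 2. Options: 26−1→G=1, 26−3→G=1, 26−5→G=2, 26−6→G=3, 26−8→G=3. Hits: 1.
Stack B: need g' = 3⊕2 = 1. Options: 9−1→G=2, 9−3→G=2, 9−5→G=0, 9−6→G=1, 9−8→G=1. Hits: 2.
Stack C: need g' = 1⊕2 = 3. Options: 12−1→G=0, 12−3→G=3, 12−5→G=3, 12−6→G=2, 12−8→G=0. Hits: 2.

5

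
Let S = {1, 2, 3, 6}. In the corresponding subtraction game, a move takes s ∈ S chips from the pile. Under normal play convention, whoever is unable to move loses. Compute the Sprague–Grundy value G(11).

n :  0  1  2  3  4  5  6  7  8  9 10 11
G :  0  1  2  3  0  1  2  3  0  1  2  3

3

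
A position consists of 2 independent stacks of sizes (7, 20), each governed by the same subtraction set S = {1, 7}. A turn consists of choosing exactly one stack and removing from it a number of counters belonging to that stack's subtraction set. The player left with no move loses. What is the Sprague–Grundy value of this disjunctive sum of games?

1

All stacks use S = {1, 7}:
n :  0  1  2  3  4  5  6  7  8  9 10 11 12 13 14 15 16 17 18 19 20
G :  0  1  0  1  0  1  0  1  0  1  0  1  0  1  0  1  0  1  0  1  0
Stack A: G(7) = 1.
Stack B: G(20) = 0.
Combined Grundy value = 1 ⊕ 0 = 1.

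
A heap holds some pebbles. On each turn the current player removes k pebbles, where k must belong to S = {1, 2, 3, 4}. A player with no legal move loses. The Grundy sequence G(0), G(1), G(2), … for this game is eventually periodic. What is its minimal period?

G(0) = 0
G(1) = mex{0} = 1
G(2) = mex{1,0} = 2
G(3) = mex{2,1,0} = 3
G(4) = mex{3,2,1,0} = 4
G(5) = mex{4,3,2,1} = 0
G(6) = mex{0,4,3,2} = 1
G(7) = mex{1,0,4,3} = 2
G(8) = mex{2,1,0,4} = 3
G(9) = mex{3,2,1,0} = 4
G(10) = mex{4,3,2,1} = 0
G(11) = mex{0,4,3,2} = 1
G(12) = mex{1,0,4,3} = 2
G(13) = mex{2,1,0,4} = 3
G(14) = mex{3,2,1,0} = 4
G(n+5) = G(n) holds for n = 0,…,3 (a full window of length max(S) = 4), so the sequence is purely periodic with period 5.

5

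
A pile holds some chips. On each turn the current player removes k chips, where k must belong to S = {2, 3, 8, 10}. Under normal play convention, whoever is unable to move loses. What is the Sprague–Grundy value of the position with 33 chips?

2

n :  0  1  2  3  4  5  6  7  8  9 10 11 12 13 14 15 16 17 18 19 20 21 22 23 24 25 26 27 28 29 30 31 32 33
G :  0  0  1  1  2  0  0  1  1  2  2  3  0  4  1  2  2  0  0  1  1  2  2  0  0  1  1  2  2  0  0  1  1  2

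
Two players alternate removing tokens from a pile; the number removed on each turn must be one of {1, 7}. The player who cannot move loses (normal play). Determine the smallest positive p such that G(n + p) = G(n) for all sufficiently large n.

G(0) = 0
G(1) = mex{0} = 1
G(2) = mex{1} = 0
G(3) = mex{0} = 1
G(4) = mex{1} = 0
G(5) = mex{0} = 1
G(6) = mex{1} = 0
G(7) = mex{0,0} = 1
G(8) = mex{1,1} = 0
G(9) = mex{0,0} = 1
G(10) = mex{1,1} = 0
G(11) = mex{0,0} = 1
G(12) = mex{1,1} = 0
G(13) = mex{0,0} = 1
G(14) = mex{1,1} = 0
G(n+2) = G(n) holds for n = 0,…,6 (a full window of length max(S) = 7), so the sequence is purely periodic with period 2.

2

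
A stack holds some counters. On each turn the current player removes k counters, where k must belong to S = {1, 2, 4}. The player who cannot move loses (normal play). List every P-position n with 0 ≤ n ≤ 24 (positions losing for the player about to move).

n :  0  1  2  3  4  5  6  7  8  9 10 11 12 13 14 15 16 17 18 19 20 21 22 23 24
G :  0  1  2  0  1  2  0  1  2  0  1  2  0  1  2  0  1  2  0  1  2  0  1  2  0
P-positions are exactly the n with G(n) = 0.

0, 3, 6, 9, 12, 15, 18, 21, 24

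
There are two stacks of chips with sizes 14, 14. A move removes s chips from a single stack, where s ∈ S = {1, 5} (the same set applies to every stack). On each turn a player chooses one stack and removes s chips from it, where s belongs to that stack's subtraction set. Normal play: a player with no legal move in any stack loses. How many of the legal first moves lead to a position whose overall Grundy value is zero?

0

All stacks use S = {1, 5}:
n :  0  1  2  3  4  5  6  7  8  9 10 11 12 13 14
G :  0  1  0  1  0  1  0  1  0  1  0  1  0  1  0
Stack A: G(14) = 0.
Stack B: G(14) = 0.
Combined Grundy value = 0 ⊕ 0 = 0.
A winning move leaves total XOR = 0, i.e. changes one component's Grundy value g to g ⊕ X where X is the current total.
Stack A: target g' = 0⊕0 = 0, but every legal move changes the Grundy value (mex property), so 0 moves.
Stack B: target g' = 0⊕0 = 0, but every legal move changes the Grundy value (mex property), so 0 moves.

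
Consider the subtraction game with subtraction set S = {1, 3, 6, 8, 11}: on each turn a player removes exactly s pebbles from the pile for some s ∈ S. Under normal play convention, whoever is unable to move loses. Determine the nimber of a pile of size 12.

4

n :  0  1  2  3  4  5  6  7  8  9 10 11 12
G :  0  1  0  1  0  1  2  3  2  0  1  3  4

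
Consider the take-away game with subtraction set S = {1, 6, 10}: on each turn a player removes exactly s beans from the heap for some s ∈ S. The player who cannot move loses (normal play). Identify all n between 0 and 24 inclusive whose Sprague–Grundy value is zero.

n :  0  1  2  3  4  5  6  7  8  9 10 11 12 13 14 15 16 17 18 19 20 21 22 23 24
G :  0  1  0  1  0  1  2  0  1  0  1  0  1  2  3  2  0  1  0  1  0  1  2  0  1
P-positions are exactly the n with G(n) = 0.

0, 2, 4, 7, 9, 11, 16, 18, 20, 23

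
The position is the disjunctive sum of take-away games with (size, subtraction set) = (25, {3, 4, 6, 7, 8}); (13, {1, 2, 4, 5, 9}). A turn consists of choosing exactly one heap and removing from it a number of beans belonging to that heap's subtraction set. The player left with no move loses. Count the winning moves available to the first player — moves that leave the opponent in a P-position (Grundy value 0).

2

Heap A, S = {3, 4, 6, 7, 8}:
G(0) = 0
G(1) = mex{} = 0
G(2) = mex{} = 0
G(3) = mex{0} = 1
G(4) = mex{0,0} = 1
G(5) = mex{0,0} = 1
G(6) = mex{1,0,0} = 2
G(7) = mex{1,1,0,0} = 2
G(8) = mex{1,1,0,0,0} = 2
G(9) = mex{2,1,1,0,0} = 3
G(10) = mex{2,2,1,1,0} = 3
G(11) = mex{2,2,1,1,1} = 0
G(12) = mex{3,2,2,1,1} = 0
G(13) = mex{3,3,2,2,1} = 0
G(14) = mex{0,3,2,2,2} = 1
G(15) = mex{0,0,3,2,2} = 1
G(16) = mex{0,0,3,3,2} = 1
G(17) = mex{1,0,0,3,3} = 2
G(18) = mex{1,1,0,0,3} = 2
G(19) = mex{1,1,0,0,0} = 2
G(20) = mex{2,1,1,0,0} = 3
G(21) = mex{2,2,1,1,0} = 3
G(22) = mex{2,2,1,1,1} = 0
G(23) = mex{3,2,2,1,1} = 0
G(24) = mex{3,3,2,2,1} = 0
G(25) = mex{0,3,2,2,2} = 1
G_A(25) = 1.
Heap B, S = {1, 2, 4, 5, 9}:
n :  0  1  2  3  4  5  6  7  8  9 10 11 12 13
G :  0  1  2  0  1  2  0  1  2  3  4  5  3  0
G_B(13) = 0.
Combined Grundy value = 1 ⊕ 0 = 1.
A winning move leaves total XOR = 0, i.e. changes one component's Grundy value g to g ⊕ X where X is the current total.
Heap A: need g' = 1⊕1 = 0. Options: 25−3→G=0, 25−4→G=3, 25−6→G=2, 25−7→G=2, 25−8→G=2. Hits: 1.
Heap B: need g' = 0⊕1 = 1. Options: 13−1→G=3, 13−2→G=5, 13−4→G=3, 13−5→G=2, 13−9→G=1. Hits: 1.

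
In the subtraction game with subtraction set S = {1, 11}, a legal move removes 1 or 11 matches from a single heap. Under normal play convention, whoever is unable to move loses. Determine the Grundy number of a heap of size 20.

G(0) = 0
G(1) = mex{0} = 1
G(2) = mex{1} = 0
G(3) = mex{0} = 1
G(4) = mex{1} = 0
G(5) = mex{0} = 1
G(6) = mex{1} = 0
G(7) = mex{0} = 1
G(8) = mex{1} = 0
G(9) = mex{0} = 1
G(10) = mex{1} = 0
G(11) = mex{0,0} = 1
G(12) = mex{1,1} = 0
G(13) = mex{0,0} = 1
G(14) = mex{1,1} = 0
G(15) = mex{0,0} = 1
G(16) = mex{1,1} = 0
G(17) = mex{0,0} = 1
G(18) = mex{1,1} = 0
G(19) = mex{0,0} = 1
G(20) = mex{1,1} = 0

0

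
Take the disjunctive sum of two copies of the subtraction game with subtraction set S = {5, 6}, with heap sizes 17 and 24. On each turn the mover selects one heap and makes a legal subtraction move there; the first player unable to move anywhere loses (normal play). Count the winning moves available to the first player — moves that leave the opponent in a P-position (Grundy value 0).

4

All heaps use S = {5, 6}:
G(0) = 0
G(1) = mex{} = 0
G(2) = mex{} = 0
G(3) = mex{} = 0
G(4) = mex{} = 0
G(5) = mex{0} = 1
G(6) = mex{0,0} = 1
G(7) = mex{0,0} = 1
G(8) = mex{0,0} = 1
G(9) = mex{0,0} = 1
G(10) = mex{1,0} = 2
G(11) = mex{1,1} = 0
G(12) = mex{1,1} = 0
G(13) = mex{1,1} = 0
G(14) = mex{1,1} = 0
G(15) = mex{2,1} = 0
G(16) = mex{0,2} = 1
G(17) = mex{0,0} = 1
G(18) = mex{0,0} = 1
G(19) = mex{0,0} = 1
G(20) = mex{0,0} = 1
G(21) = mex{1,0} = 2
G(22) = mex{1,1} = 0
G(23) = mex{1,1} = 0
G(24) = mex{1,1} = 0
Heap A: G(17) = 1.
Heap B: G(24) = 0.
Combined Grundy value = 1 ⊕ 0 = 1.
A winning move leaves total XOR = 0, i.e. changes one component's Grundy value g to g ⊕ X where X is the current total.
Heap A: need g' = 1⊕1 = 0. Options: 17−5→G=0, 17−6→G=0. Hits: 2.
Heap B: need g' = 0⊕1 = 1. Options: 24−5→G=1, 24−6→G=1. Hits: 2.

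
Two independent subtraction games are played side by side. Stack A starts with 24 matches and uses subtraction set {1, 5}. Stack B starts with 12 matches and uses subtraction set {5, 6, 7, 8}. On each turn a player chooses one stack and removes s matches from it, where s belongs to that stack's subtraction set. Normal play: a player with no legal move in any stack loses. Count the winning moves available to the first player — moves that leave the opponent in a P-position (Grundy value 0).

1

Stack A, S = {1, 5}:
G(0) = 0
G(1) = mex{0} = 1
G(2) = mex{1} = 0
G(3) = mex{0} = 1
G(4) = mex{1} = 0
G(5) = mex{0,0} = 1
G(6) = mex{1,1} = 0
G(7) = mex{0,0} = 1
G(8) = mex{1,1} = 0
G(9) = mex{0,0} = 1
G(10) = mex{1,1} = 0
G(11) = mex{0,0} = 1
G(12) = mex{1,1} = 0
G(13) = mex{0,0} = 1
G(14) = mex{1,1} = 0
G(15) = mex{0,0} = 1
G(16) = mex{1,1} = 0
G(17) = mex{0,0} = 1
G(18) = mex{1,1} = 0
G(19) = mex{0,0} = 1
G(20) = mex{1,1} = 0
G(21) = mex{0,0} = 1
G(22) = mex{1,1} = 0
G(23) = mex{0,0} = 1
G(24) = mex{1,1} = 0
G_A(24) = 0.
Stack B, S = {5, 6, 7, 8}:
n :  0  1  2  3  4  5  6  7  8  9 10 11 12
G :  0  0  0  0  0  1  1  1  1  1  2  2  2
G_B(12) = 2.
Combined Grundy value = 0 ⊕ 2 = 2.
A winning move leaves total XOR = 0, i.e. changes one component's Grundy value g to g ⊕ X where X is the current total.
Stack A: need g' = 0⊕2 = 2. Options: 24−1→G=1, 24−5→G=1. Hits: 0.
Stack B: need g' = 2⊕2 = 0. Options: 12−5→G=1, 12−6→G=1, 12−7→G=1, 12−8→G=0. Hits: 1.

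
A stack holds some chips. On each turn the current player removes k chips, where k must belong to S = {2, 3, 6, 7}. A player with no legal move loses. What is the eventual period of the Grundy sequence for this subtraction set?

9

n :  0  1  2  3  4  5  6  7  8  9 10 11 12 13 14 15 16 17 18 19
G :  0  0  1  1  2  0  3  1  2  0  0  1  1  2  0  3  1  2  0  0
G(n+9) = G(n) holds for n = 0,…,6 (a full window of length max(S) = 7), so the sequence is purely periodic with period 9.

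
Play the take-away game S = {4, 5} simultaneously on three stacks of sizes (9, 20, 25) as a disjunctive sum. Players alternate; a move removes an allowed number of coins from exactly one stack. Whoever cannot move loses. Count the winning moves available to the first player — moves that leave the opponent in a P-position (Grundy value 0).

All stacks use S = {4, 5}:
G(0) = 0
G(1) = mex{} = 0
G(2) = mex{} = 0
G(3) = mex{} = 0
G(4) = mex{0} = 1
G(5) = mex{0,0} = 1
G(6) = mex{0,0} = 1
G(7) = mex{0,0} = 1
G(8) = mex{1,0} = 2
G(9) = mex{1,1} = 0
G(10) = mex{1,1} = 0
G(11) = mex{1,1} = 0
G(12) = mex{2,1} = 0
G(13) = mex{0,2} = 1
G(14) = mex{0,0} = 1
G(15) = mex{0,0} = 1
G(16) = mex{0,0} = 1
G(17) = mex{1,0} = 2
G(18) = mex{1,1} = 0
G(19) = mex{1,1} = 0
G(20) = mex{1,1} = 0
G(21) = mex{2,1} = 0
G(22) = mex{0,2} = 1
G(23) = mex{0,0} = 1
G(24) = mex{0,0} = 1
G(25) = mex{0,0} = 1
Stack A: G(9) = 0.
Stack B: G(20) = 0.
Stack C: G(25) = 1.
Combined Grundy value = 0 ⊕ 0 ⊕ 1 = 1.
A winning move leaves total XOR = 0, i.e. changes one component's Grundy value g to g ⊕ X where X is the current total.
Stack A: need g' = 0⊕1 = 1. Options: 9−4→G=1, 9−5→G=1. Hits: 2.
Stack B: need g' = 0⊕1 = 1. Options: 20−4→G=1, 20−5→G=1. Hits: 2.
Stack C: need g' = 1⊕1 = 0. Options: 25−4→G=0, 25−5→G=0. Hits: 2.

6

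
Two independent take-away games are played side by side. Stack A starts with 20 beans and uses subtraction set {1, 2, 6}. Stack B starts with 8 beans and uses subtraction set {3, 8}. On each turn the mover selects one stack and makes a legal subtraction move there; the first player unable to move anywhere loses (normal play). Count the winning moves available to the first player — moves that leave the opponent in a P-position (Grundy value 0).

Stack A, S = {1, 2, 6}:
G(0) = 0
G(1) = mex{0} = 1
G(2) = mex{1,0} = 2
G(3) = mex{2,1} = 0
G(4) = mex{0,2} = 1
G(5) = mex{1,0} = 2
G(6) = mex{2,1,0} = 3
G(7) = mex{3,2,1} = 0
G(8) = mex{0,3,2} = 1
G(9) = mex{1,0,0} = 2
G(10) = mex{2,1,1} = 0
G(11) = mex{0,2,2} = 1
G(12) = mex{1,0,3} = 2
G(13) = mex{2,1,0} = 3
G(14) = mex{3,2,1} = 0
G(15) = mex{0,3,2} = 1
G(16) = mex{1,0,0} = 2
G(17) = mex{2,1,1} = 0
G(18) = mex{0,2,2} = 1
G(19) = mex{1,0,3} = 2
G(20) = mex{2,1,0} = 3
G_A(20) = 3.
Stack B, S = {3, 8}:
G(0) = 0
G(1) = mex{} = 0
G(2) = mex{} = 0
G(3) = mex{0} = 1
G(4) = mex{0} = 1
G(5) = mex{0} = 1
G(6) = mex{1} = 0
G(7) = mex{1} = 0
G(8) = mex{1,0} = 2
G_B(8) = 2.
Combined Grundy value = 3 ⊕ 2 = 1.
A winning move leaves total XOR = 0, i.e. changes one component's Grundy value g to g ⊕ X where X is the current total.
Stack A: need g' = 3⊕1 = 2. Options: 20−1→G=2, 20−2→G=1, 20−6→G=0. Hits: 1.
Stack B: need g' = 2⊕1 = 3. Options: 8−3→G=1, 8−8→G=0. Hits: 0.

1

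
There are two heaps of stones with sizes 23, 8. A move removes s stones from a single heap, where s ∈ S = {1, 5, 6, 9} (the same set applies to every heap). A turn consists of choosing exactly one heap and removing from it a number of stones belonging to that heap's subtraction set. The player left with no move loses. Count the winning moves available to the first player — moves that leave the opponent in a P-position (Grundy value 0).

All heaps use S = {1, 5, 6, 9}:
G(0) = 0
G(1) = mex{0} = 1
G(2) = mex{1} = 0
G(3) = mex{0} = 1
G(4) = mex{1} = 0
G(5) = mex{0,0} = 1
G(6) = mex{1,1,0} = 2
G(7) = mex{2,0,1} = 3
G(8) = mex{3,1,0} = 2
G(9) = mex{2,0,1,0} = 3
G(10) = mex{3,1,0,1} = 2
G(11) = mex{2,2,1,0} = 3
G(12) = mex{3,3,2,1} = 0
G(13) = mex{0,2,3,0} = 1
G(14) = mex{1,3,2,1} = 0
G(15) = mex{0,2,3,2} = 1
G(16) = mex{1,3,2,3} = 0
G(17) = mex{0,0,3,2} = 1
G(18) = mex{1,1,0,3} = 2
G(19) = mex{2,0,1,2} = 3
G(20) = mex{3,1,0,3} = 2
G(21) = mex{2,0,1,0} = 3
G(22) = mex{3,1,0,1} = 2
G(23) = mex{2,2,1,0} = 3
Heap A: G(23) = 3.
Heap B: G(8) = 2.
Combined Grundy value = 3 ⊕ 2 = 1.
A winning move leaves total XOR = 0, i.e. changes one component's Grundy value g to g ⊕ X where X is the current total.
Heap A: need g' = 3⊕1 = 2. Options: 23−1→G=2, 23−5→G=2, 23−6→G=1, 23−9→G=0. Hits: 2.
Heap B: need g' = 2⊕1 = 3. Options: 8−1→G=3, 8−5→G=1, 8−6→G=0. Hits: 1.

3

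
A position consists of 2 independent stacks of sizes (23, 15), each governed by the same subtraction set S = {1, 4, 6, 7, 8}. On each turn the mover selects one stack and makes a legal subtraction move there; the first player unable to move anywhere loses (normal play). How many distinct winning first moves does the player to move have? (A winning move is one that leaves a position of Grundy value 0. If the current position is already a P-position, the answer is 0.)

4

All stacks use S = {1, 4, 6, 7, 8}:
G(0) = 0
G(1) = mex{0} = 1
G(2) = mex{1} = 0
G(3) = mex{0} = 1
G(4) = mex{1,0} = 2
G(5) = mex{2,1} = 0
G(6) = mex{0,0,0} = 1
G(7) = mex{1,1,1,0} = 2
G(8) = mex{2,2,0,1,0} = 3
G(9) = mex{3,0,1,0,1} = 2
G(10) = mex{2,1,2,1,0} = 3
G(11) = mex{3,2,0,2,1} = 4
G(12) = mex{4,3,1,0,2} = 5
G(13) = mex{5,2,2,1,0} = 3
G(14) = mex{3,3,3,2,1} = 0
G(15) = mex{0,4,2,3,2} = 1
G(16) = mex{1,5,3,2,3} = 0
G(17) = mex{0,3,4,3,2} = 1
G(18) = mex{1,0,5,4,3} = 2
G(19) = mex{2,1,3,5,4} = 0
G(20) = mex{0,0,0,3,5} = 1
G(21) = mex{1,1,1,0,3} = 2
G(22) = mex{2,2,0,1,0} = 3
G(23) = mex{3,0,1,0,1} = 2
Stack A: G(23) = 2.
Stack B: G(15) = 1.
Combined Grundy value = 2 ⊕ 1 = 3.
A winning move leaves total XOR = 0, i.e. changes one component's Grundy value g to g ⊕ X where X is the current total.
Stack A: need g' = 2⊕3 = 1. Options: 23−1→G=3, 23−4→G=0, 23−6→G=1, 23−7→G=0, 23−8→G=1. Hits: 2.
Stack B: need g' = 1⊕3 = 2. Options: 15−1→G=0, 15−4→G=4, 15−6→G=2, 15−7→G=3, 15−8→G=2. Hits: 2.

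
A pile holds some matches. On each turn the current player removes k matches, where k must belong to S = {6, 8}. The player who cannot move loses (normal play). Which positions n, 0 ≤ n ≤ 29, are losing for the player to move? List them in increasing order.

0, 1, 2, 3, 4, 5, 14, 15, 16, 17, 18, 19, 28, 29

n :  0  1  2  3  4  5  6  7  8  9 10 11 12 13 14 15 16 17 18 19 20 21 22 23 24 25 26 27 28 29
G :  0  0  0  0  0  0  1  1  1  1  1  1  2  2  0  0  0  0  0  0  1  1  1  1  1  1  2  2  0  0
P-positions are exactly the n with G(n) = 0.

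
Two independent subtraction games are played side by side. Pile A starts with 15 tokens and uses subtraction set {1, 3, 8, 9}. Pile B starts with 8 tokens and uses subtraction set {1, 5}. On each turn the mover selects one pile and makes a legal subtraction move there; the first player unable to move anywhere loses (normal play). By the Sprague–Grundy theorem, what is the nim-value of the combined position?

3

Pile A, S = {1, 3, 8, 9}:
n :  0  1  2  3  4  5  6  7  8  9 10 11 12 13 14 15
G :  0  1  0  1  0  1  0  1  2  3  2  3  2  3  2  3
G_A(15) = 3.
Pile B, S = {1, 5}:
G(0) = 0
G(1) = mex{0} = 1
G(2) = mex{1} = 0
G(3) = mex{0} = 1
G(4) = mex{1} = 0
G(5) = mex{0,0} = 1
G(6) = mex{1,1} = 0
G(7) = mex{0,0} = 1
G(8) = mex{1,1} = 0
G_B(8) = 0.
Combined Grundy value = 3 ⊕ 0 = 3.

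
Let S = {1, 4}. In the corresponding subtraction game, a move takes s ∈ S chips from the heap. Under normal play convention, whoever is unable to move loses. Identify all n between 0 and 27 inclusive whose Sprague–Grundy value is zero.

0, 2, 5, 7, 10, 12, 15, 17, 20, 22, 25, 27

n :  0  1  2  3  4  5  6  7  8  9 10 11 12 13 14 15 16 17 18 19 20 21 22 23 24 25 26 27
G :  0  1  0  1  2  0  1  0  1  2  0  1  0  1  2  0  1  0  1  2  0  1  0  1  2  0  1  0
P-positions are exactly the n with G(n) = 0.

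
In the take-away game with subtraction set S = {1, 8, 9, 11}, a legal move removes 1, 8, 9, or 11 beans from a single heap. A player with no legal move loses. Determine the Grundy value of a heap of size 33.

1

n :  0  1  2  3  4  5  6  7  8  9 10 11 12 13 14 15 16 17 18 19 20 21 22 23 24 25 26 27 28 29 30 31 32 33
G :  0  1  0  1  0  1  0  1  2  3  2  3  2  3  2  3  0  1  0  1  0  1  0  1  2  3  2  3  2  3  2  3  0  1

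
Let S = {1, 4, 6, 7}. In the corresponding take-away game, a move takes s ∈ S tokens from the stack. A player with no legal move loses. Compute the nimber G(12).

2

G(0) = 0
G(1) = mex{0} = 1
G(2) = mex{1} = 0
G(3) = mex{0} = 1
G(4) = mex{1,0} = 2
G(5) = mex{2,1} = 0
G(6) = mex{0,0,0} = 1
G(7) = mex{1,1,1,0} = 2
G(8) = mex{2,2,0,1} = 3
G(9) = mex{3,0,1,0} = 2
G(10) = mex{2,1,2,1} = 0
G(11) = mex{0,2,0,2} = 1
G(12) = mex{1,3,1,0} = 2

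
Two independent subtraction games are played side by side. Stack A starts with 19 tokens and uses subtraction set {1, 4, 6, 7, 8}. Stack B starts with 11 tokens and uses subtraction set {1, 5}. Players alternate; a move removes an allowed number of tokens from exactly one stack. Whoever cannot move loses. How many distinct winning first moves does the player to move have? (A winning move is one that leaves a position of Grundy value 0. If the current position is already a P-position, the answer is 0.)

Stack A, S = {1, 4, 6, 7, 8}:
n :  0  1  2  3  4  5  6  7  8  9 10 11 12 13 14 15 16 17 18 19
G :  0  1  0  1  2  0  1  2  3  2  3  4  5  3  0  1  0  1  2  0
G_A(19) = 0.
Stack B, S = {1, 5}:
n :  0  1  2  3  4  5  6  7  8  9 10 11
G :  0  1  0  1  0  1  0  1  0  1  0  1
G_B(11) = 1.
Combined Grundy value = 0 ⊕ 1 = 1.
A winning move leaves total XOR = 0, i.e. changes one component's Grundy value g to g ⊕ X where X is the current total.
Stack A: need g' = 0⊕1 = 1. Options: 19−1→G=2, 19−4→G=1, 19−6→G=3, 19−7→G=5, 19−8→G=4. Hits: 1.
Stack B: need g' = 1⊕1 = 0. Options: 11−1→G=0, 11−5→G=0. Hits: 2.

3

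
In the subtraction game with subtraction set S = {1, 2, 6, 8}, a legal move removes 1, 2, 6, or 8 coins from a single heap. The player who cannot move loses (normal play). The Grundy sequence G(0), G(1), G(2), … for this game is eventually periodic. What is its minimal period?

G(0) = 0
G(1) = mex{0} = 1
G(2) = mex{1,0} = 2
G(3) = mex{2,1} = 0
G(4) = mex{0,2} = 1
G(5) = mex{1,0} = 2
G(6) = mex{2,1,0} = 3
G(7) = mex{3,2,1} = 0
G(8) = mex{0,3,2,0} = 1
G(9) = mex{1,0,0,1} = 2
G(10) = mex{2,1,1,2} = 0
G(11) = mex{0,2,2,0} = 1
G(12) = mex{1,0,3,1} = 2
G(13) = mex{2,1,0,2} = 3
G(14) = mex{3,2,1,3} = 0
G(15) = mex{0,3,2,0} = 1
G(16) = mex{1,0,0,1} = 2
G(n+7) = G(n) holds for n = 0,…,7 (a full window of length max(S) = 8), so the sequence is purely periodic with period 7.

7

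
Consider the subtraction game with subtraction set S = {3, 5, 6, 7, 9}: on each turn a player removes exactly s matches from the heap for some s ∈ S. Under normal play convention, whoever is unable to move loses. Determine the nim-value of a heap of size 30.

n :  0  1  2  3  4  5  6  7  8  9 10 11 12 13 14 15 16 17 18 19 20 21 22 23 24 25 26 27 28 29 30
G :  0  0  0  1  1  1  2  2  2  3  3  3  0  0  0  1  1  1  2  2  2  3  3  3  0  0  0  1  1  1  2

2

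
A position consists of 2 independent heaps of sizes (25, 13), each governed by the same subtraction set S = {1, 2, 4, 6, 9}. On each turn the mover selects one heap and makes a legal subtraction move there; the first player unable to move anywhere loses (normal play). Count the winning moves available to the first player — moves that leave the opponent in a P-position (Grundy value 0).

All heaps use S = {1, 2, 4, 6, 9}:
n :  0  1  2  3  4  5  6  7  8  9 10 11 12 13 14 15 16 17 18 19 20 21 22 23 24 25
G :  0  1  2  0  1  2  3  4  0  1  2  0  1  2  3  4  0  1  2  0  1  2  3  4  0  1
Heap A: G(25) = 1.
Heap B: G(13) = 2.
Combined Grundy value = 1 ⊕ 2 = 3.
A winning move leaves total XOR = 0, i.e. changes one component's Grundy value g to g ⊕ X where X is the current total.
Heap A: need g' = 1⊕3 = 2. Options: 25−1→G=0, 25−2→G=4, 25−4→G=2, 25−6→G=0, 25−9→G=0. Hits: 1.
Heap B: need g' = 2⊕3 = 1. Options: 13−1→G=1, 13−2→G=0, 13−4→G=1, 13−6→G=4, 13−9→G=1. Hits: 3.

4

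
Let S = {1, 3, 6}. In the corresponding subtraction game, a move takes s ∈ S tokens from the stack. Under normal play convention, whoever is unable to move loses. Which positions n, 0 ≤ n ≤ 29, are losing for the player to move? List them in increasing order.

0, 2, 4, 9, 11, 13, 18, 20, 22, 27, 29

n :  0  1  2  3  4  5  6  7  8  9 10 11 12 13 14 15 16 17 18 19 20 21 22 23 24 25 26 27 28 29
G :  0  1  0  1  0  1  2  3  2  0  1  0  1  0  1  2  3  2  0  1  0  1  0  1  2  3  2  0  1  0
P-positions are exactly the n with G(n) = 0.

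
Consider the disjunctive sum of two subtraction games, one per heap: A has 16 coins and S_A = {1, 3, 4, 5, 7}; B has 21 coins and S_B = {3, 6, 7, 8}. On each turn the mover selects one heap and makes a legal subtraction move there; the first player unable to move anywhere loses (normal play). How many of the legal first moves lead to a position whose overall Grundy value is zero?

Heap A, S = {1, 3, 4, 5, 7}:
G(0) = 0
G(1) = mex{0} = 1
G(2) = mex{1} = 0
G(3) = mex{0,0} = 1
G(4) = mex{1,1,0} = 2
G(5) = mex{2,0,1,0} = 3
G(6) = mex{3,1,0,1} = 2
G(7) = mex{2,2,1,0,0} = 3
G(8) = mex{3,3,2,1,1} = 0
G(9) = mex{0,2,3,2,0} = 1
G(10) = mex{1,3,2,3,1} = 0
G(11) = mex{0,0,3,2,2} = 1
G(12) = mex{1,1,0,3,3} = 2
G(13) = mex{2,0,1,0,2} = 3
G(14) = mex{3,1,0,1,3} = 2
G(15) = mex{2,2,1,0,0} = 3
G(16) = mex{3,3,2,1,1} = 0
G_A(16) = 0.
Heap B, S = {3, 6, 7, 8}:
n :  0  1  2  3  4  5  6  7  8  9 10 11 12 13 14 15 16 17 18 19 20 21
G :  0  0  0  1  1  1  2  2  2  3  3  0  0  0  1  1  1  2  2  2  3  3
G_B(21) = 3.
Combined Grundy value = 0 ⊕ 3 = 3.
A winning move leaves total XOR = 0, i.e. changes one component's Grundy value g to g ⊕ X where X is the current total.
Heap A: need g' = 0⊕3 = 3. Options: 16−1→G=3, 16−3→G=3, 16−4→G=2, 16−5→G=1, 16−7→G=1. Hits: 2.
Heap B: need g' = 3⊕3 = 0. Options: 21−3→G=2, 21−6→G=1, 21−7→G=1, 21−8→G=0. Hits: 1.

3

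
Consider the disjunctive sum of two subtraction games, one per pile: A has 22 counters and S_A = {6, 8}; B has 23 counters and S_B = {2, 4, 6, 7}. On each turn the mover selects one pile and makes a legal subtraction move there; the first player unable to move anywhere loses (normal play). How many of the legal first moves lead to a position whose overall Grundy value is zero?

1

Pile A, S = {6, 8}:
G(0) = 0
G(1) = mex{} = 0
G(2) = mex{} = 0
G(3) = mex{} = 0
G(4) = mex{} = 0
G(5) = mex{} = 0
G(6) = mex{0} = 1
G(7) = mex{0} = 1
G(8) = mex{0,0} = 1
G(9) = mex{0,0} = 1
G(10) = mex{0,0} = 1
G(11) = mex{0,0} = 1
G(12) = mex{1,0} = 2
G(13) = mex{1,0} = 2
G(14) = mex{1,1} = 0
G(15) = mex{1,1} = 0
G(16) = mex{1,1} = 0
G(17) = mex{1,1} = 0
G(18) = mex{2,1} = 0
G(19) = mex{2,1} = 0
G(20) = mex{0,2} = 1
G(21) = mex{0,2} = 1
G(22) = mex{0,0} = 1
G_A(22) = 1.
Pile B, S = {2, 4, 6, 7}:
n :  0  1  2  3  4  5  6  7  8  9 10 11 12 13 14 15 16 17 18 19 20 21 22 23
G :  0  0  1  1  2  2  3  3  4  0  0  1  1  2  2  3  3  4  0  0  1  1  2  2
G_B(23) = 2.
Combined Grundy value = 1 ⊕ 2 = 3.
A winning move leaves total XOR = 0, i.e. changes one component's Grundy value g to g ⊕ X where X is the current total.
Pile A: need g' = 1⊕3 = 2. Options: 22−6→G=0, 22−8→G=0. Hits: 0.
Pile B: need g' = 2⊕3 = 1. Options: 23−2→G=1, 23−4→G=0, 23−6→G=4, 23−7→G=3. Hits: 1.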